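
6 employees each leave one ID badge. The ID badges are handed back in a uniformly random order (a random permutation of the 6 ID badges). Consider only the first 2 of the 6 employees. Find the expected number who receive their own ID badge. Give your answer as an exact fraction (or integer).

1/3

Let Xᵢ = 1 if person i gets their own ID badge. For each i, P(Xᵢ=1) = 1/6.
By linearity of expectation, E[X₁+…+X_2] = 2·(1/6) = 1/3.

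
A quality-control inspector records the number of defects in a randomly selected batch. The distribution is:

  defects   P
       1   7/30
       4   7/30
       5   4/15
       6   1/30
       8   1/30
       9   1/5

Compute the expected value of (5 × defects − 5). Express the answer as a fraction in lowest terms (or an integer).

E[5x-5] = (7/30)·0 + (7/30)·15 + (4/15)·20 + (1/30)·25 + (1/30)·35 + (1/5)·40
     = 113/6

113/6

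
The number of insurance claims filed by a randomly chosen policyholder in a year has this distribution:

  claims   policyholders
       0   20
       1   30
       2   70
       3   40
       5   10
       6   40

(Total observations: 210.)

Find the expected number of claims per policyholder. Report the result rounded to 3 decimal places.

Total = 210, so P(claims=0) = 20/210, etc.
E[X] = (2/21)·0 + (1/7)·1 + (1/3)·2 + (4/21)·3 + (1/21)·5 + (4/21)·6
     = 58/21 ≈ 2.762

2.762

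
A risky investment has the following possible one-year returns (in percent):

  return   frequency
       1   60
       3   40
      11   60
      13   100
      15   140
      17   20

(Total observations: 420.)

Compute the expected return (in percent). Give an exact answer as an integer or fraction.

229/21

Total = 420, so P(return=1) = 60/420, etc.
E[X] = (1/7)·1 + (2/21)·3 + (1/7)·11 + (5/21)·13 + (1/3)·15 + (1/21)·17
     = 229/21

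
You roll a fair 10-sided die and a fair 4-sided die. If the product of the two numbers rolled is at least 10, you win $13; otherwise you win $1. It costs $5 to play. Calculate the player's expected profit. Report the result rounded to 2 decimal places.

$2.60

E[payout] = (9/20)·1 + (11/20)·13 = 38/5
Expected profit = 38/5 − 5 = 13/5 ≈ $2.60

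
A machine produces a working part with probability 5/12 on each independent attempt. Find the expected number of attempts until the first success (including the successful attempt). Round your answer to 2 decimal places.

For a geometric distribution, E[trials] = 1/p = 1/(5/12) = 12/5.
≈ 2.40

2.40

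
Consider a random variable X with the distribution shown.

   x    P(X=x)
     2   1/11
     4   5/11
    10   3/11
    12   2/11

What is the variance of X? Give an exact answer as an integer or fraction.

E[X] = (1/11)·2 + (5/11)·4 + (3/11)·10 + (2/11)·12 = 76/11
E[X²] = (1/11)·4 + (5/11)·16 + (3/11)·100 + (2/11)·144 = 672/11
Var(X) = 672/11 − (76/11)² = 1616/121

1616/121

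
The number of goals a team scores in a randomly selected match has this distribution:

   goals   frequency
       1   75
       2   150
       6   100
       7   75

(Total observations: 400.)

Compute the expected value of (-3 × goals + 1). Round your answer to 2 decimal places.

-10.25

Total = 400, so P(goals=1) = 75/400, etc.
E[-3x+1] = (3/16)·(-2) + (3/8)·(-5) + (1/4)·(-17) + (3/16)·(-20)
     = -41/4 ≈ -10.25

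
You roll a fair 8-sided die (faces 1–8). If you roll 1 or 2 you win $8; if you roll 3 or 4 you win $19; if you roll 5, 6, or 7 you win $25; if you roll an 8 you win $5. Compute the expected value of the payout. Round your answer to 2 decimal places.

E[payout] = (1/8)·5 + (1/4)·8 + (1/4)·19 + (3/8)·25 = 67/4
≈ $16.75

$16.75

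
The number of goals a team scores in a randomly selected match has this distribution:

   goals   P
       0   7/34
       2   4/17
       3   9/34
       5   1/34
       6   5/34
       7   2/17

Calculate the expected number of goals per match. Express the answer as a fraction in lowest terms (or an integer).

E[X] = (7/34)·0 + (4/17)·2 + (9/34)·3 + (1/34)·5 + (5/34)·6 + (2/17)·7
     = 53/17

53/17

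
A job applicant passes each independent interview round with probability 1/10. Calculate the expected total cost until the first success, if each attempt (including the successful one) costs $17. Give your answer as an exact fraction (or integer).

E[#attempts] = 1/p = 10; E[cost] = 17·10 = 170.

$170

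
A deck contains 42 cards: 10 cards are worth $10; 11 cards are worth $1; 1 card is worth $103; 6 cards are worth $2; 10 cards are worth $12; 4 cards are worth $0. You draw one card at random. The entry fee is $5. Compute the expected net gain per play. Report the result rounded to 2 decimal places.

$3.24

E[payout] = (10/42)·10 + (11/42)·1 + (1/42)·103 + (6/42)·2 + (10/42)·12 + (4/42)·0 = 173/21
Expected profit = 173/21 − 5 = 68/21 ≈ $3.24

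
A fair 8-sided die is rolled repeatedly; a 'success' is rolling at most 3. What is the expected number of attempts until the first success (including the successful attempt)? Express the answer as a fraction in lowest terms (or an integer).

8/3

For a geometric distribution, E[trials] = 1/p = 1/(3/8) = 8/3.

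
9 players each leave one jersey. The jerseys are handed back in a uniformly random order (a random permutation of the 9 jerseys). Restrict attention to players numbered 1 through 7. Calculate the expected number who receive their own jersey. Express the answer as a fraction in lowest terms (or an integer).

Let Xᵢ = 1 if person i gets their own jersey. For each i, P(Xᵢ=1) = 1/9.
By linearity of expectation, E[X₁+…+X_7] = 7·(1/9) = 7/9.

7/9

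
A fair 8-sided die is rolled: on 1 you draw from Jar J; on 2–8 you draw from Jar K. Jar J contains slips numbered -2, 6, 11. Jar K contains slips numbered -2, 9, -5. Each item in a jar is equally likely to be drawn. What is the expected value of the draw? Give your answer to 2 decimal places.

E[X | Jar J] = (-2 + 6 + 11)/3 = 5
E[X | Jar K] = (-2 + 9 − 5)/3 = 2/3
E[X] = (1/8)·5 + (7/8)·2/3 = 29/24 ≈ 1.21

1.21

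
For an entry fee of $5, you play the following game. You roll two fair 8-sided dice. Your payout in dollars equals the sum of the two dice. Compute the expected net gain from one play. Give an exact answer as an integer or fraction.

$4

Distribution of the sum of the two dice: 2 w.p. 1/64, 3 w.p. 1/32, 4 w.p. 3/64, 5 w.p. 1/16, 6 w.p. 5/64, 7 w.p. 3/32, …
E[payout] = (1/64)·2 + (1/32)·3 + (3/64)·4 + (1/16)·5 + (5/64)·6 + (3/32)·7 + (7/64)·8 + (1/8)·9 + (7/64)·10 + (3/32)·11 + (5/64)·12 + (1/16)·13 + (3/64)·14 + (1/32)·15 + (1/64)·16 = 9
Expected profit = 9 − 5 = 4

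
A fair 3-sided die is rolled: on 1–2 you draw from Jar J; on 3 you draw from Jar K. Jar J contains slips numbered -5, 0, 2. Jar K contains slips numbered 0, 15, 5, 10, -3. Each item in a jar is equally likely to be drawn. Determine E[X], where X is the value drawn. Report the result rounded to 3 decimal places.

1.133

E[X | Jar J] = (-5 + 0 + 2)/3 = -1
E[X | Jar K] = (0 + 15 + 5 + 10 − 3)/5 = 27/5
E[X] = (2/3)·(-1) + (1/3)·27/5 = 17/15 ≈ 1.133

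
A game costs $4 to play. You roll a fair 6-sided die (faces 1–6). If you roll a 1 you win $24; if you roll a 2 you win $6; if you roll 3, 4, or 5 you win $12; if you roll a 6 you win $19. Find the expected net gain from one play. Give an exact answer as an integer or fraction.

61/6 dollars

E[payout] = (1/6)·6 + (1/2)·12 + (1/6)·19 + (1/6)·24 = 85/6
Expected profit = 85/6 − 4 = 61/6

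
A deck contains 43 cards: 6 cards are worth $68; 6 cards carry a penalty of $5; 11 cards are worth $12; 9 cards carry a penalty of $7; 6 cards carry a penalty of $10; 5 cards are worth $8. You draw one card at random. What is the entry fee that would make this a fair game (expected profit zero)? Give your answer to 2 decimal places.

$9.93

E[payout] = (6/43)·68 + (6/43)·(-5) + (11/43)·12 + (9/43)·(-7) + (6/43)·(-10) + (5/43)·8 = 427/43
Fair fee = E[payout] = 427/43 ≈ $9.93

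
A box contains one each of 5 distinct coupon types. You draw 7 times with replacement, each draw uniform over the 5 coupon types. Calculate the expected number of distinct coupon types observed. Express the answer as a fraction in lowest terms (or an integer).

Let Xⱼ=1 if type j appears at least once. P(Xⱼ=1) = 1 − ((5−1)/5)^7 = 61741/78125.
E[#distinct] = 5·61741/78125 = 61741/15625.

61741/15625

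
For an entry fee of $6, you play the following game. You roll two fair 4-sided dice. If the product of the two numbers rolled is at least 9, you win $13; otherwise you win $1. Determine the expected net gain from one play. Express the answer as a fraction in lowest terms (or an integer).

E[payout] = (3/4)·1 + (1/4)·13 = 4
Expected profit = 4 − 6 = -2

-$2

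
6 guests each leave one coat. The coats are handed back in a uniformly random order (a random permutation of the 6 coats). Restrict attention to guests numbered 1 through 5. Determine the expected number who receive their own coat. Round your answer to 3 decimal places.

0.833

Let Xᵢ = 1 if person i gets their own coat. For each i, P(Xᵢ=1) = 1/6.
By linearity of expectation, E[X₁+…+X_5] = 5·(1/6) = 5/6.
≈ 0.833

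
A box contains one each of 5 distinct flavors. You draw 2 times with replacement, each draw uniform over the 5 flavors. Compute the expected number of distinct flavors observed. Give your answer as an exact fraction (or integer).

Let Xⱼ=1 if type j appears at least once. P(Xⱼ=1) = 1 − ((5−1)/5)^2 = 9/25.
E[#distinct] = 5·9/25 = 9/5.

9/5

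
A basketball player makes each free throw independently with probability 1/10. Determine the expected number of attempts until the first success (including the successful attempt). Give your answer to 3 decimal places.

10.000

For a geometric distribution, E[trials] = 1/p = 1/(1/10) = 10.
≈ 10.000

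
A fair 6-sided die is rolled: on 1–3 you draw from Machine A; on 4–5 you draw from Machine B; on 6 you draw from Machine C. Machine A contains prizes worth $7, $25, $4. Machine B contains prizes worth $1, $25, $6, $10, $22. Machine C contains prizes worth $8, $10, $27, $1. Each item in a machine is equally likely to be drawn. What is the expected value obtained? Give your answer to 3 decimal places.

E[X | Machine A] = (7 + 25 + 4)/3 = 12
E[X | Machine B] = (1 + 25 + 6 + 10 + 22)/5 = 64/5
E[X | Machine C] = (8 + 10 + 27 + 1)/4 = 23/2
E[X] = (1/2)·12 + (1/3)·64/5 + (1/6)·23/2 = 731/60 ≈ 12.183

$12.183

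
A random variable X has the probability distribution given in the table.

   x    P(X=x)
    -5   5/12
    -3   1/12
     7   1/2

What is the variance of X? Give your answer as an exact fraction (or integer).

E[X] = (5/12)·(-5) + (1/12)·(-3) + (1/2)·7 = 7/6
E[X²] = (5/12)·25 + (1/12)·9 + (1/2)·49 = 107/3
Var(X) = 107/3 − (7/6)² = 1235/36

1235/36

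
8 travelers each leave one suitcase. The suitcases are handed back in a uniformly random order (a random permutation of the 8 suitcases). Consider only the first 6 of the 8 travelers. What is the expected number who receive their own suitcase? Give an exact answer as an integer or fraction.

Let Xᵢ = 1 if person i gets their own suitcase. For each i, P(Xᵢ=1) = 1/8.
By linearity of expectation, E[X₁+…+X_6] = 6·(1/8) = 3/4.

3/4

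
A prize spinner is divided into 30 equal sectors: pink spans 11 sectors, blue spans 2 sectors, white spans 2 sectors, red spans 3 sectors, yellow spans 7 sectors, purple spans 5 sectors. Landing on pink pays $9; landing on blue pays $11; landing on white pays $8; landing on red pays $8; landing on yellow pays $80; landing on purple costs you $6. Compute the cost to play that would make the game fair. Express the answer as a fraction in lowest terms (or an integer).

691/30 dollars

E[payout] = (11/30)·9 + (2/30)·11 + (2/30)·8 + (3/30)·8 + (7/30)·80 + (5/30)·(-6) = 691/30
Fair fee = E[payout] = 691/30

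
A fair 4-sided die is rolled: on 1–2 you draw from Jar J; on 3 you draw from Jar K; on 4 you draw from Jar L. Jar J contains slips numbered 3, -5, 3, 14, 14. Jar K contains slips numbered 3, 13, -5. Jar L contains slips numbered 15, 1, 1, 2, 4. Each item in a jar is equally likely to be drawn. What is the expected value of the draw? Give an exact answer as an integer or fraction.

E[X | Jar J] = (3 − 5 + 3 + 14 + 14)/5 = 29/5
E[X | Jar K] = (3 + 13 − 5)/3 = 11/3
E[X | Jar L] = (15 + 1 + 1 + 2 + 4)/5 = 23/5
E[X] = (1/2)·29/5 + (1/4)·11/3 + (1/4)·23/5 = 149/30

149/30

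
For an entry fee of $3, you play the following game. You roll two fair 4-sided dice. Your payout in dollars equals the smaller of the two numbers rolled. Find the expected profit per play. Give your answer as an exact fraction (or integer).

-9/8 dollars

Distribution of the smaller of the two numbers rolled: 1 w.p. 7/16, 2 w.p. 5/16, 3 w.p. 3/16, 4 w.p. 1/16
E[payout] = (7/16)·1 + (5/16)·2 + (3/16)·3 + (1/16)·4 = 15/8
Expected profit = 15/8 − 3 = -9/8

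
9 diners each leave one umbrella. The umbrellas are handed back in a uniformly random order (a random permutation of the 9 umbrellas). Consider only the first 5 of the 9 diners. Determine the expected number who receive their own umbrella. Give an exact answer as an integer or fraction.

Let Xᵢ = 1 if person i gets their own umbrella. For each i, P(Xᵢ=1) = 1/9.
By linearity of expectation, E[X₁+…+X_5] = 5·(1/9) = 5/9.

5/9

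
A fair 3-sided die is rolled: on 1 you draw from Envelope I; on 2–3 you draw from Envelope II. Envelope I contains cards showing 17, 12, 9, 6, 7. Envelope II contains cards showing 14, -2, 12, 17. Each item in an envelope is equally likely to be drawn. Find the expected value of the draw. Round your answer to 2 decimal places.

E[X | Envelope I] = (17 + 12 + 9 + 6 + 7)/5 = 51/5
E[X | Envelope II] = (14 − 2 + 12 + 17)/4 = 41/4
E[X] = (1/3)·51/5 + (2/3)·41/4 = 307/30 ≈ 10.23

10.23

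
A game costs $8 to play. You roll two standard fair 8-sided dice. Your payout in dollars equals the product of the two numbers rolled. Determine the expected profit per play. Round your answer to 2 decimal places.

Distribution of the product of the two numbers rolled: 1 w.p. 1/64, 2 w.p. 1/32, 3 w.p. 1/32, 4 w.p. 3/64, 5 w.p. 1/32, 6 w.p. 1/16, …
E[payout] = (1/64)·1 + (1/32)·2 + (1/32)·3 + (3/64)·4 + (1/32)·5 + (1/16)·6 + (1/32)·7 + (1/16)·8 + (1/64)·9 + (1/32)·10 + (1/16)·12 + (1/32)·14 + (1/32)·15 + (3/64)·16 + (1/32)·18 + (1/32)·20 + (1/32)·21 + (1/16)·24 + (1/64)·25 + (1/32)·28 + (1/32)·30 + (1/32)·32 + (1/32)·35 + (1/64)·36 + (1/32)·40 + (1/32)·42 + (1/32)·48 + (1/64)·49 + (1/32)·56 + (1/64)·64 = 81/4
Expected profit = 81/4 − 8 = 49/4 ≈ $12.25

$12.25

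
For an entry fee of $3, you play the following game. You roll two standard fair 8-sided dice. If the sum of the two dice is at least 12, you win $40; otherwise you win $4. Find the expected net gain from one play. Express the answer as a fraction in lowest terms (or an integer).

151/16 dollars

E[payout] = (49/64)·4 + (15/64)·40 = 199/16
Expected profit = 199/16 − 3 = 151/16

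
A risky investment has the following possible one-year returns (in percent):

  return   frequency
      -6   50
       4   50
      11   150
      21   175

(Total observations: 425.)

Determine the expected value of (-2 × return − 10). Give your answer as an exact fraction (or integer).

Total = 425, so P(return=-6) = 50/425, etc.
E[-2x-10] = (2/17)·2 + (2/17)·(-18) + (6/17)·(-32) + (7/17)·(-52)
     = -588/17

-588/17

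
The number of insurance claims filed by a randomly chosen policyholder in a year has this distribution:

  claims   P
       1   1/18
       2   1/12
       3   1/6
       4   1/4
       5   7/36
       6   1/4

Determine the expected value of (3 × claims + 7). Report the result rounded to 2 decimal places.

19.58

E[3x+7] = (1/18)·10 + (1/12)·13 + (1/6)·16 + (1/4)·19 + (7/36)·22 + (1/4)·25
     = 235/12 ≈ 19.58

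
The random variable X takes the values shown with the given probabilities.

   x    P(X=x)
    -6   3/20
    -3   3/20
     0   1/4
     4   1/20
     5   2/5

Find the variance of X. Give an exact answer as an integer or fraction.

E[X] = (3/20)·(-6) + (3/20)·(-3) + (1/4)·0 + (1/20)·4 + (2/5)·5 = 17/20
E[X²] = (3/20)·36 + (3/20)·9 + (1/4)·0 + (1/20)·16 + (2/5)·25 = 351/20
Var(X) = 351/20 − (17/20)² = 6731/400

6731/400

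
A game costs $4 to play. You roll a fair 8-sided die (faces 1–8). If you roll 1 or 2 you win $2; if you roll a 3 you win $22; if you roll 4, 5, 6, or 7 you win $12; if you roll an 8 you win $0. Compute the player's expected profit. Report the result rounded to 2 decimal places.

$5.25

E[payout] = (1/8)·0 + (1/4)·2 + (1/2)·12 + (1/8)·22 = 37/4
Expected profit = 37/4 − 4 = 21/4 ≈ $5.25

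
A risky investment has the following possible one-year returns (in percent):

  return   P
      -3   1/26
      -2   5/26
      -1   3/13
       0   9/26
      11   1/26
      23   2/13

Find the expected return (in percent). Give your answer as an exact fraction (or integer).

E[X] = (1/26)·(-3) + (5/26)·(-2) + (3/13)·(-1) + (9/26)·0 + (1/26)·11 + (2/13)·23
     = 42/13

42/13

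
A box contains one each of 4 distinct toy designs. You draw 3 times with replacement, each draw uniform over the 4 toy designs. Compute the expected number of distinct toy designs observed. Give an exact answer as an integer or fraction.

Let Xⱼ=1 if type j appears at least once. P(Xⱼ=1) = 1 − ((4−1)/4)^3 = 37/64.
E[#distinct] = 4·37/64 = 37/16.

37/16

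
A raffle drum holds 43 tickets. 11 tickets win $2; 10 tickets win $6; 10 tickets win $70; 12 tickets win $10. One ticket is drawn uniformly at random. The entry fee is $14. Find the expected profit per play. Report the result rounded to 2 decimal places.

$6.98

E[payout] = (11/43)·2 + (10/43)·6 + (10/43)·70 + (12/43)·10 = 902/43
Expected profit = 902/43 − 14 = 300/43 ≈ $6.98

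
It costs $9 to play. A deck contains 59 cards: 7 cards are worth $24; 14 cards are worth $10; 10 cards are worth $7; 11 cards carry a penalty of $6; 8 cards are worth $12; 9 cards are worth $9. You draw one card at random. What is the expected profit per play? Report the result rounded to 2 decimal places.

E[payout] = (7/59)·24 + (14/59)·10 + (10/59)·7 + (11/59)·(-6) + (8/59)·12 + (9/59)·9 = 489/59
Expected profit = 489/59 − 9 = -42/59 ≈ -$0.71

-$0.71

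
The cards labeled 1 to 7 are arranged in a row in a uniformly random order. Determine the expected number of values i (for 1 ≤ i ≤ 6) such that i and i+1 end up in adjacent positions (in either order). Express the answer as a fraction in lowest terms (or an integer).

For each i ∈ {1,…,6}, let Xᵢ = 1 if i and i+1 are adjacent. P(Xᵢ=1) = 2·(7−1)!/7! = 2/7.
By linearity, E[ΣXᵢ] = (6)·(2/7) = 12/7.

12/7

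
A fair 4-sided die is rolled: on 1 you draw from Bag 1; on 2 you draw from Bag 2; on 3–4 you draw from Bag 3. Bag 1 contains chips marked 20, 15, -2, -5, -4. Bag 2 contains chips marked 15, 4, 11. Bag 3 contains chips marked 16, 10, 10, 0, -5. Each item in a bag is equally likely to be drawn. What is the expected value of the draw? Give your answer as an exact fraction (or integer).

34/5

E[X | Bag 1] = (20 + 15 − 2 − 5 − 4)/5 = 24/5
E[X | Bag 2] = (15 + 4 + 11)/3 = 10
E[X | Bag 3] = (16 + 10 + 10 + 0 − 5)/5 = 31/5
E[X] = (1/4)·24/5 + (1/4)·10 + (1/2)·31/5 = 34/5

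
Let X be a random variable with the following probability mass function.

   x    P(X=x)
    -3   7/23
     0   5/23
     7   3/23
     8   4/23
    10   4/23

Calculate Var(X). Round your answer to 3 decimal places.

27.853

E[X] = (7/23)·(-3) + (5/23)·0 + (3/23)·7 + (4/23)·8 + (4/23)·10 = 72/23
E[X²] = (7/23)·9 + (5/23)·0 + (3/23)·49 + (4/23)·64 + (4/23)·100 = 866/23
Var(X) = 866/23 − (72/23)² = 14734/529 ≈ 27.853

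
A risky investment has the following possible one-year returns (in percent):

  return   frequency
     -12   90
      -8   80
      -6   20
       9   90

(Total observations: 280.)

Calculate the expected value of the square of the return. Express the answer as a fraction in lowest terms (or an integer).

2609/28

Total = 280, so P(return=-12) = 90/280, etc.
E[X²] = (9/28)·144 + (2/7)·64 + (1/14)·36 + (9/28)·81
     = 2609/28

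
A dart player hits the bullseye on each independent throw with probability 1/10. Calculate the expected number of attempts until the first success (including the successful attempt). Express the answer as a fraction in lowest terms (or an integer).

10

For a geometric distribution, E[trials] = 1/p = 1/(1/10) = 10.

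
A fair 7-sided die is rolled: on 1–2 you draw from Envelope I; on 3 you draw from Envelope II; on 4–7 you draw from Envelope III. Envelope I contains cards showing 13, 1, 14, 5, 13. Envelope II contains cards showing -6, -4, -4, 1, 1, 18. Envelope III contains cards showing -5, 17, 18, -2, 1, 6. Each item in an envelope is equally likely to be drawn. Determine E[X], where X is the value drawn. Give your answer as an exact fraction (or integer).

641/105

E[X | Envelope I] = (13 + 1 + 14 + 5 + 13)/5 = 46/5
E[X | Envelope II] = (-6 − 4 − 4 + 1 + 1 + 18)/6 = 1
E[X | Envelope III] = (-5 + 17 + 18 − 2 + 1 + 6)/6 = 35/6
E[X] = (2/7)·46/5 + (1/7)·1 + (4/7)·35/6 = 641/105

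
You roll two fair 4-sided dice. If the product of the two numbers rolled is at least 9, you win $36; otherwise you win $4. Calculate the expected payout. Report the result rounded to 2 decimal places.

$12.00

E[payout] = (3/4)·4 + (1/4)·36 = 12
≈ $12.00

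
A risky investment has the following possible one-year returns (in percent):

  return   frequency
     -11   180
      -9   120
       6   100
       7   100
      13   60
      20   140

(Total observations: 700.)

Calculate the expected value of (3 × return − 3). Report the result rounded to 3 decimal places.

Total = 700, so P(return=-11) = 180/700, etc.
E[3x-3] = (9/35)·(-36) + (6/35)·(-30) + (1/7)·15 + (1/7)·18 + (3/35)·36 + (1/5)·57
     = 24/5 ≈ 4.800

4.800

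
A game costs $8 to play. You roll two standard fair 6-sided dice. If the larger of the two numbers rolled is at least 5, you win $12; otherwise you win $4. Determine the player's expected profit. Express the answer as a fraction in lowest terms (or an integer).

4/9 dollars

E[payout] = (4/9)·4 + (5/9)·12 = 76/9
Expected profit = 76/9 − 8 = 4/9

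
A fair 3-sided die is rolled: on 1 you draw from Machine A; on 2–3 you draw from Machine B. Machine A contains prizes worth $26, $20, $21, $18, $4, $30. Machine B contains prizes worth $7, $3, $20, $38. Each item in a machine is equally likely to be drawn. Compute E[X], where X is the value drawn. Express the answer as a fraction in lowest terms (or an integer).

E[X | Machine A] = (26 + 20 + 21 + 18 + 4 + 30)/6 = 119/6
E[X | Machine B] = (7 + 3 + 20 + 38)/4 = 17
E[X] = (1/3)·119/6 + (2/3)·17 = 323/18

323/18 dollars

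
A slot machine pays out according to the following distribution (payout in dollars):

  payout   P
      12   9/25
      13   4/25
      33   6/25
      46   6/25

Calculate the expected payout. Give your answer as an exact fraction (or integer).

E[X] = (9/25)·12 + (4/25)·13 + (6/25)·33 + (6/25)·46
     = 634/25

634/25 dollars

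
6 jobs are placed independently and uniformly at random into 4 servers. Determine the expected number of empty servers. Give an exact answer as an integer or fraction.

729/1024

Let Xⱼ=1 if server j is empty. P(Xⱼ=1) = ((4-1)/4)^6 = 729/4096.
By linearity, E[#empty] = 4·729/4096 = 729/1024.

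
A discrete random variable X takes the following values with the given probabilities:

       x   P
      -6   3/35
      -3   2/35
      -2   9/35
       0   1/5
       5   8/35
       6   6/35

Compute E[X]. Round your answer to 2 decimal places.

E[X] = (3/35)·(-6) + (2/35)·(-3) + (9/35)·(-2) + (1/5)·0 + (8/35)·5 + (6/35)·6
     = 34/35 ≈ 0.97

0.97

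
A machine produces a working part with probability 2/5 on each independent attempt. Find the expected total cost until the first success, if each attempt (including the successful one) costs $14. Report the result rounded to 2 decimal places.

$35.00

E[#attempts] = 1/p = 5/2; E[cost] = 14·5/2 = 35.
≈ 35.00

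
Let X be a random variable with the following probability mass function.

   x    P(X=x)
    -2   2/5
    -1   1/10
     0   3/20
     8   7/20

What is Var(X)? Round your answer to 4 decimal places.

20.4900

E[X] = (2/5)·(-2) + (1/10)·(-1) + (3/20)·0 + (7/20)·8 = 19/10
E[X²] = (2/5)·4 + (1/10)·1 + (3/20)·0 + (7/20)·64 = 241/10
Var(X) = 241/10 − (19/10)² = 2049/100 ≈ 20.4900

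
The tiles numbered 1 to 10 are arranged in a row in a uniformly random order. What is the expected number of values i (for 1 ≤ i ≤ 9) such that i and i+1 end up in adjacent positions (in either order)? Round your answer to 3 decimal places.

1.800

For each i ∈ {1,…,9}, let Xᵢ = 1 if i and i+1 are adjacent. P(Xᵢ=1) = 2·(10−1)!/10! = 2/10.
By linearity, E[ΣXᵢ] = (9)·(2/10) = 9/5.
≈ 1.800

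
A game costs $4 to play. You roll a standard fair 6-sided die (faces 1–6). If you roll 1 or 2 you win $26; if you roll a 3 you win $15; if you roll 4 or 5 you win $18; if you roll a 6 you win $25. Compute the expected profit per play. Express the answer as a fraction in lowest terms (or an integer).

52/3 dollars

E[payout] = (1/6)·15 + (1/3)·18 + (1/6)·25 + (1/3)·26 = 64/3
Expected profit = 64/3 − 4 = 52/3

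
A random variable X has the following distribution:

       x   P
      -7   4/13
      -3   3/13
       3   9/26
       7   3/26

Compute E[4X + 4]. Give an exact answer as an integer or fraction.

E[4x+4] = (4/13)·(-24) + (3/13)·(-8) + (9/26)·16 + (3/26)·32
     = 0

0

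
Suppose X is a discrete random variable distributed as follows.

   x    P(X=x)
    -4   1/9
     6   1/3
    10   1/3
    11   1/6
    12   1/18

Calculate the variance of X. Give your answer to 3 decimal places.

20.682

E[X] = (1/9)·(-4) + (1/3)·6 + (1/3)·10 + (1/6)·11 + (1/18)·12 = 133/18
E[X²] = (1/9)·16 + (1/3)·36 + (1/3)·100 + (1/6)·121 + (1/18)·144 = 1355/18
Var(X) = 1355/18 − (133/18)² = 6701/324 ≈ 20.682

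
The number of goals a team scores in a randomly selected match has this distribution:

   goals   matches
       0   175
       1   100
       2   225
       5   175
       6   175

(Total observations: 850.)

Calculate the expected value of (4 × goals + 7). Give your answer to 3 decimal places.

Total = 850, so P(goals=0) = 175/850, etc.
E[4x+7] = (7/34)·7 + (2/17)·11 + (9/34)·15 + (7/34)·27 + (7/34)·31
     = 317/17 ≈ 18.647

18.647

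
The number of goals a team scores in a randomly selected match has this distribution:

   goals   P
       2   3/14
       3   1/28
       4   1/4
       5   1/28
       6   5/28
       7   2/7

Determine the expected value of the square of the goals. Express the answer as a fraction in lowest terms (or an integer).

53/2

E[X²] = (3/14)·4 + (1/28)·9 + (1/4)·16 + (1/28)·25 + (5/28)·36 + (2/7)·49
     = 53/2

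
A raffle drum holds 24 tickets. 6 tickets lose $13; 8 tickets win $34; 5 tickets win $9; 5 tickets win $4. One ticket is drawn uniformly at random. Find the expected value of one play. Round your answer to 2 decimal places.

E[payout] = (6/24)·(-13) + (8/24)·34 + (5/24)·9 + (5/24)·4 = 259/24
≈ $10.79

$10.79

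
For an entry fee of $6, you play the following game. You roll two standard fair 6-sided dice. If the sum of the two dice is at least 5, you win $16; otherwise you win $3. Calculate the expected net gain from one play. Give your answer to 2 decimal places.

$7.83

E[payout] = (1/6)·3 + (5/6)·16 = 83/6
Expected profit = 83/6 − 6 = 47/6 ≈ $7.83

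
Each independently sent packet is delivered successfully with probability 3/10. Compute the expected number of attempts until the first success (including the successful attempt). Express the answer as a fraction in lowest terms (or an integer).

10/3

For a geometric distribution, E[trials] = 1/p = 1/(3/10) = 10/3.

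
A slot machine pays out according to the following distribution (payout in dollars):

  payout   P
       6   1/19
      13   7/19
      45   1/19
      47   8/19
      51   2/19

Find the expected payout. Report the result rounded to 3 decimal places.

E[X] = (1/19)·6 + (7/19)·13 + (1/19)·45 + (8/19)·47 + (2/19)·51
     = 620/19 ≈ 32.632

$32.632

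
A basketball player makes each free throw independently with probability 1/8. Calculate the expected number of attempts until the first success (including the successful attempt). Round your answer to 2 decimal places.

For a geometric distribution, E[trials] = 1/p = 1/(1/8) = 8.
≈ 8.00

8.00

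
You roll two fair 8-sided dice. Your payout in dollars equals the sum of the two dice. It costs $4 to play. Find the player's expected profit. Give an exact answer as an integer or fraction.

$5

Distribution of the sum of the two dice: 2 w.p. 1/64, 3 w.p. 1/32, 4 w.p. 3/64, 5 w.p. 1/16, 6 w.p. 5/64, 7 w.p. 3/32, …
E[payout] = (1/64)·2 + (1/32)·3 + (3/64)·4 + (1/16)·5 + (5/64)·6 + (3/32)·7 + (7/64)·8 + (1/8)·9 + (7/64)·10 + (3/32)·11 + (5/64)·12 + (1/16)·13 + (3/64)·14 + (1/32)·15 + (1/64)·16 = 9
Expected profit = 9 − 4 = 5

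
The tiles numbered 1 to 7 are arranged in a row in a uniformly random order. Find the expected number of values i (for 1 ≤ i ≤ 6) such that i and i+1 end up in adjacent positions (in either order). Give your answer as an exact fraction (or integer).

For each i ∈ {1,…,6}, let Xᵢ = 1 if i and i+1 are adjacent. P(Xᵢ=1) = 2·(7−1)!/7! = 2/7.
By linearity, E[ΣXᵢ] = (6)·(2/7) = 12/7.

12/7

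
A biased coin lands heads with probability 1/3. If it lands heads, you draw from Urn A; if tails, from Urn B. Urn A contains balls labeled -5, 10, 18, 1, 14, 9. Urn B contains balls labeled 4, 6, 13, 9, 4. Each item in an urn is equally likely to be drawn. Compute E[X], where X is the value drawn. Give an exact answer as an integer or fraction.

667/90

E[X | Urn A] = (-5 + 10 + 18 + 1 + 14 + 9)/6 = 47/6
E[X | Urn B] = (4 + 6 + 13 + 9 + 4)/5 = 36/5
E[X] = (1/3)·47/6 + (2/3)·36/5 = 667/90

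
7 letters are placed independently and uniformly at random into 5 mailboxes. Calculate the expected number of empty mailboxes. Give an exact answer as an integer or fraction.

16384/15625

Let Xⱼ=1 if mailbox j is empty. P(Xⱼ=1) = ((5-1)/5)^7 = 16384/78125.
By linearity, E[#empty] = 5·16384/78125 = 16384/15625.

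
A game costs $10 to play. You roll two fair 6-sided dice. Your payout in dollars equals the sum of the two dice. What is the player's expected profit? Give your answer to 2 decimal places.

-$3.00

Distribution of the sum of the two dice: 2 w.p. 1/36, 3 w.p. 1/18, 4 w.p. 1/12, 5 w.p. 1/9, 6 w.p. 5/36, 7 w.p. 1/6, …
E[payout] = (1/36)·2 + (1/18)·3 + (1/12)·4 + (1/9)·5 + (5/36)·6 + (1/6)·7 + (5/36)·8 + (1/9)·9 + (1/12)·10 + (1/18)·11 + (1/36)·12 = 7
Expected profit = 7 − 10 = -3 ≈ -$3.00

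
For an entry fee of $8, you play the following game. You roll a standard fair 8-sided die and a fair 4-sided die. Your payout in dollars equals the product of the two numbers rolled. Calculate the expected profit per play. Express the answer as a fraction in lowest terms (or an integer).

13/4 dollars

Distribution of the product of the two numbers rolled: 1 w.p. 1/32, 2 w.p. 1/16, 3 w.p. 1/16, 4 w.p. 3/32, 5 w.p. 1/32, 6 w.p. 3/32, …
E[payout] = (1/32)·1 + (1/16)·2 + (1/16)·3 + (3/32)·4 + (1/32)·5 + (3/32)·6 + (1/32)·7 + (3/32)·8 + (1/32)·9 + (1/32)·10 + (3/32)·12 + (1/32)·14 + (1/32)·15 + (1/16)·16 + (1/32)·18 + (1/32)·20 + (1/32)·21 + (1/16)·24 + (1/32)·28 + (1/32)·32 = 45/4
Expected profit = 45/4 − 8 = 13/4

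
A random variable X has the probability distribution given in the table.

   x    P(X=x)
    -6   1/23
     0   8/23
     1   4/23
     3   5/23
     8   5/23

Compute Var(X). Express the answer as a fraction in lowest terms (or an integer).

E[X] = (1/23)·(-6) + (8/23)·0 + (4/23)·1 + (5/23)·3 + (5/23)·8 = 53/23
E[X²] = (1/23)·36 + (8/23)·0 + (4/23)·1 + (5/23)·9 + (5/23)·64 = 405/23
Var(X) = 405/23 − (53/23)² = 6506/529

6506/529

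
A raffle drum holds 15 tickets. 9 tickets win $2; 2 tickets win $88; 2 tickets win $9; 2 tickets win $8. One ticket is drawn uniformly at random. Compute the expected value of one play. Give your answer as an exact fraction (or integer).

E[payout] = (9/15)·2 + (2/15)·88 + (2/15)·9 + (2/15)·8 = 76/5

76/5 dollars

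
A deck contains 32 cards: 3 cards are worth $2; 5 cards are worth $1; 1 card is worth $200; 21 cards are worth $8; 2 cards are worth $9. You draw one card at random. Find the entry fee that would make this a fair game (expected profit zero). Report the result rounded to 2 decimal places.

E[payout] = (3/32)·2 + (5/32)·1 + (1/32)·200 + (21/32)·8 + (2/32)·9 = 397/32
Fair fee = E[payout] = 397/32 ≈ $12.41

$12.41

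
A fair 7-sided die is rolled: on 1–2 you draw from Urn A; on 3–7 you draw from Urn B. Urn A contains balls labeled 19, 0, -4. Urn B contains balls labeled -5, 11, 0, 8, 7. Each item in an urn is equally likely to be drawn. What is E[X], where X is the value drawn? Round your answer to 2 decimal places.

E[X | Urn A] = (19 + 0 − 4)/3 = 5
E[X | Urn B] = (-5 + 11 + 0 + 8 + 7)/5 = 21/5
E[X] = (2/7)·5 + (5/7)·21/5 = 31/7 ≈ 4.43

4.43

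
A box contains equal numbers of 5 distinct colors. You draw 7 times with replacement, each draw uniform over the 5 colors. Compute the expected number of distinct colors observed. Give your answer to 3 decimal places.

Let Xⱼ=1 if type j appears at least once. P(Xⱼ=1) = 1 − ((5−1)/5)^7 = 61741/78125.
E[#distinct] = 5·61741/78125 = 61741/15625.
≈ 3.951

3.951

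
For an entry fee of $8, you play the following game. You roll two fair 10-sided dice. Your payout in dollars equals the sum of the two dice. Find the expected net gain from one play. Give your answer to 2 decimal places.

Distribution of the sum of the two dice: 2 w.p. 1/100, 3 w.p. 1/50, 4 w.p. 3/100, 5 w.p. 1/25, 6 w.p. 1/20, 7 w.p. 3/50, …
E[payout] = (1/100)·2 + (1/50)·3 + (3/100)·4 + (1/25)·5 + (1/20)·6 + (3/50)·7 + (7/100)·8 + (2/25)·9 + (9/100)·10 + (1/10)·11 + (9/100)·12 + (2/25)·13 + (7/100)·14 + (3/50)·15 + (1/20)·16 + (1/25)·17 + (3/100)·18 + (1/50)·19 + (1/100)·20 = 11
Expected profit = 11 − 8 = 3 ≈ $3.00

$3.00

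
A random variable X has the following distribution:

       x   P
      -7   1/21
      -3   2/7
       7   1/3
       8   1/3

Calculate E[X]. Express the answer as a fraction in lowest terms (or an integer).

80/21

E[X] = (1/21)·(-7) + (2/7)·(-3) + (1/3)·7 + (1/3)·8
     = 80/21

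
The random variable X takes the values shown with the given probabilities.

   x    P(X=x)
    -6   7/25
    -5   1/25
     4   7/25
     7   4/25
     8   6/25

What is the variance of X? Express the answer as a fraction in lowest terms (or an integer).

E[X] = (7/25)·(-6) + (1/25)·(-5) + (7/25)·4 + (4/25)·7 + (6/25)·8 = 57/25
E[X²] = (7/25)·36 + (1/25)·25 + (7/25)·16 + (4/25)·49 + (6/25)·64 = 969/25
Var(X) = 969/25 − (57/25)² = 20976/625

20976/625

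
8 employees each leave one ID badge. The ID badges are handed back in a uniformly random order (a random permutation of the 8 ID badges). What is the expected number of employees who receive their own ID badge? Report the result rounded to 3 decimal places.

Let Xᵢ = 1 if person i gets their own ID badge. For each i, P(Xᵢ=1) = 1/8.
By linearity of expectation, E[X₁+…+X_8] = 8·(1/8) = 1.
≈ 1.000

1.000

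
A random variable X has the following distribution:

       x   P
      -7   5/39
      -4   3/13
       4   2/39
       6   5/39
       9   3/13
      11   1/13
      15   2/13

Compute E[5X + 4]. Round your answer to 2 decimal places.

25.92

E[5x+4] = (5/39)·(-31) + (3/13)·(-16) + (2/39)·24 + (5/39)·34 + (3/13)·49 + (1/13)·59 + (2/13)·79
     = 337/13 ≈ 25.92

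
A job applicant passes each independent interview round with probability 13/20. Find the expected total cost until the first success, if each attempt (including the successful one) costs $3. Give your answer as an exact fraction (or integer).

E[#attempts] = 1/p = 20/13; E[cost] = 3·20/13 = 60/13.

60/13 dollars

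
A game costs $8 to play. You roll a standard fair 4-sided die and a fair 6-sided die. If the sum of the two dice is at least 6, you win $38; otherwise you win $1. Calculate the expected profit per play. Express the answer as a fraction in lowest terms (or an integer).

175/12 dollars

E[payout] = (5/12)·1 + (7/12)·38 = 271/12
Expected profit = 271/12 − 8 = 175/12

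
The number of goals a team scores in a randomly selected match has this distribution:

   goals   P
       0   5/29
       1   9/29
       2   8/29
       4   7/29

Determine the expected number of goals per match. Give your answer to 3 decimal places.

E[X] = (5/29)·0 + (9/29)·1 + (8/29)·2 + (7/29)·4
     = 53/29 ≈ 1.828

1.828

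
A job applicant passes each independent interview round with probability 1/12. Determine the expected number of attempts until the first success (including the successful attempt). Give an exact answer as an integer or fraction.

12

For a geometric distribution, E[trials] = 1/p = 1/(1/12) = 12.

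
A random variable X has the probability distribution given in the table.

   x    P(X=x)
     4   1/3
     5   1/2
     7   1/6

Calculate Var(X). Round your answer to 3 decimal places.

1.000

E[X] = (1/3)·4 + (1/2)·5 + (1/6)·7 = 5
E[X²] = (1/3)·16 + (1/2)·25 + (1/6)·49 = 26
Var(X) = 26 − (5)² = 1 ≈ 1.000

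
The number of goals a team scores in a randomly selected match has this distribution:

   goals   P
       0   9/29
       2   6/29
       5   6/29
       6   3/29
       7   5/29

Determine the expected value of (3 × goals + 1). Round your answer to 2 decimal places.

10.83

E[3x+1] = (9/29)·1 + (6/29)·7 + (6/29)·16 + (3/29)·19 + (5/29)·22
     = 314/29 ≈ 10.83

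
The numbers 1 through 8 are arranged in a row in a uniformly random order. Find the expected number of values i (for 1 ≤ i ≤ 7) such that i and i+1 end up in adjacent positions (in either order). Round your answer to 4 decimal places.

1.7500

For each i ∈ {1,…,7}, let Xᵢ = 1 if i and i+1 are adjacent. P(Xᵢ=1) = 2·(8−1)!/8! = 2/8.
By linearity, E[ΣXᵢ] = (7)·(2/8) = 7/4.
≈ 1.7500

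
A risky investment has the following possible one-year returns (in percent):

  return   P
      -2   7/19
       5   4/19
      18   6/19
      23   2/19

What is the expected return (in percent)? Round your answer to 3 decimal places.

E[X] = (7/19)·(-2) + (4/19)·5 + (6/19)·18 + (2/19)·23
     = 160/19 ≈ 8.421

8.421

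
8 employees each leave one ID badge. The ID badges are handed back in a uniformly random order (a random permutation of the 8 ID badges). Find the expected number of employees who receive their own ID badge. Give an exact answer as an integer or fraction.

Let Xᵢ = 1 if person i gets their own ID badge. For each i, P(Xᵢ=1) = 1/8.
By linearity of expectation, E[X₁+…+X_8] = 8·(1/8) = 1.

1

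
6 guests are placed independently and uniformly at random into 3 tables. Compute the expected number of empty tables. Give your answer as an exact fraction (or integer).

Let Xⱼ=1 if table j is empty. P(Xⱼ=1) = ((3-1)/3)^6 = 64/729.
By linearity, E[#empty] = 3·64/729 = 64/243.

64/243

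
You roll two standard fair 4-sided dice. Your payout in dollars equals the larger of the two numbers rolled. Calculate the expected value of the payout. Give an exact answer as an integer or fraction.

25/8 dollars

Distribution of the larger of the two numbers rolled: 1 w.p. 1/16, 2 w.p. 3/16, 3 w.p. 5/16, 4 w.p. 7/16
E[payout] = (1/16)·1 + (3/16)·2 + (5/16)·3 + (7/16)·4 = 25/8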